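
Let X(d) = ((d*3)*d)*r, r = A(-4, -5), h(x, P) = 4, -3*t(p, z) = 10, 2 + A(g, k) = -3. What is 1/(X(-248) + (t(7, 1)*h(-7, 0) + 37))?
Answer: -3/2767609 ≈ -1.0840e-6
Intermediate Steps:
A(g, k) = -5 (A(g, k) = -2 - 3 = -5)
t(p, z) = -10/3 (t(p, z) = -1/3*10 = -10/3)
r = -5
X(d) = -15*d**2 (X(d) = ((d*3)*d)*(-5) = ((3*d)*d)*(-5) = (3*d**2)*(-5) = -15*d**2)
1/(X(-248) + (t(7, 1)*h(-7, 0) + 37)) = 1/(-15*(-248)**2 + (-10/3*4 + 37)) = 1/(-15*61504 + (-40/3 + 37)) = 1/(-922560 + 71/3) = 1/(-2767609/3) = -3/2767609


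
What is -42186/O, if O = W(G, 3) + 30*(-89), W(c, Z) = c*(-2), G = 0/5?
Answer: 79/5 ≈ 15.800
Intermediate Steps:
G = 0 (G = 0*(⅕) = 0)
W(c, Z) = -2*c
O = -2670 (O = -2*0 + 30*(-89) = 0 - 2670 = -2670)
-42186/O = -42186/(-2670) = -42186*(-1/2670) = 79/5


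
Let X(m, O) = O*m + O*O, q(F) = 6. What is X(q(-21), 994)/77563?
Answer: 994000/77563 ≈ 12.815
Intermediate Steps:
X(m, O) = O**2 + O*m (X(m, O) = O*m + O**2 = O**2 + O*m)
X(q(-21), 994)/77563 = (994*(994 + 6))/77563 = (994*1000)*(1/77563) = 994000*(1/77563) = 994000/77563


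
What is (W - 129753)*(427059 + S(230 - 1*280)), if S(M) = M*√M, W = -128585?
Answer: -110325567942 + 64584500*I*√2 ≈ -1.1033e+11 + 9.1336e+7*I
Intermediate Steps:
S(M) = M^(3/2)
(W - 129753)*(427059 + S(230 - 1*280)) = (-128585 - 129753)*(427059 + (230 - 1*280)^(3/2)) = -258338*(427059 + (230 - 280)^(3/2)) = -258338*(427059 + (-50)^(3/2)) = -258338*(427059 - 250*I*√2) = -110325567942 + 64584500*I*√2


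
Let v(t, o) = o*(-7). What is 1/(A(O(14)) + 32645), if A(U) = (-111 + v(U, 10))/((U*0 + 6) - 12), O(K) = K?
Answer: 6/196051 ≈ 3.0604e-5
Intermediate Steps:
v(t, o) = -7*o
A(U) = 181/6 (A(U) = (-111 - 7*10)/((U*0 + 6) - 12) = (-111 - 70)/((0 + 6) - 12) = -181/(6 - 12) = -181/(-6) = -181*(-1/6) = 181/6)
1/(A(O(14)) + 32645) = 1/(181/6 + 32645) = 1/(196051/6) = 6/196051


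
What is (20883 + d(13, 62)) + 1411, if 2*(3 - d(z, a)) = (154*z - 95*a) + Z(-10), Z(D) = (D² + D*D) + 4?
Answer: 24139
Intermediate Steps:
Z(D) = 4 + 2*D² (Z(D) = (D² + D²) + 4 = 2*D² + 4 = 4 + 2*D²)
d(z, a) = -99 - 77*z + 95*a/2 (d(z, a) = 3 - ((154*z - 95*a) + (4 + 2*(-10)²))/2 = 3 - ((-95*a + 154*z) + (4 + 2*100))/2 = 3 - ((-95*a + 154*z) + (4 + 200))/2 = 3 - ((-95*a + 154*z) + 204)/2 = 3 - (204 - 95*a + 154*z)/2 = 3 + (-102 - 77*z + 95*a/2) = -99 - 77*z + 95*a/2)
(20883 + d(13, 62)) + 1411 = (20883 + (-99 - 77*13 + (95/2)*62)) + 1411 = (20883 + (-99 - 1001 + 2945)) + 1411 = (20883 + 1845) + 1411 = 22728 + 1411 = 24139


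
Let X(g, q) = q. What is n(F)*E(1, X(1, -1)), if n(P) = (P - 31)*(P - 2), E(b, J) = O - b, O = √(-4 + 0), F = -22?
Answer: -1272 + 2544*I ≈ -1272.0 + 2544.0*I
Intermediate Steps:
O = 2*I (O = √(-4) = 2*I ≈ 2.0*I)
E(b, J) = -b + 2*I (E(b, J) = 2*I - b = -b + 2*I)
n(P) = (-31 + P)*(-2 + P)
n(F)*E(1, X(1, -1)) = (62 + (-22)² - 33*(-22))*(-1*1 + 2*I) = (62 + 484 + 726)*(-1 + 2*I) = 1272*(-1 + 2*I) = -1272 + 2544*I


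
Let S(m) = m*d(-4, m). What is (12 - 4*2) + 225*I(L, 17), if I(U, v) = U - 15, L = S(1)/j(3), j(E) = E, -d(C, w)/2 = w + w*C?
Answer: -2921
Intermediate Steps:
d(C, w) = -2*w - 2*C*w (d(C, w) = -2*(w + w*C) = -2*(w + C*w) = -2*w - 2*C*w)
S(m) = 6*m**2 (S(m) = m*(-2*m*(1 - 4)) = m*(-2*m*(-3)) = m*(6*m) = 6*m**2)
L = 2 (L = (6*1**2)/3 = (6*1)*(1/3) = 6*(1/3) = 2)
I(U, v) = -15 + U
(12 - 4*2) + 225*I(L, 17) = (12 - 4*2) + 225*(-15 + 2) = (12 - 8) + 225*(-13) = 4 - 2925 = -2921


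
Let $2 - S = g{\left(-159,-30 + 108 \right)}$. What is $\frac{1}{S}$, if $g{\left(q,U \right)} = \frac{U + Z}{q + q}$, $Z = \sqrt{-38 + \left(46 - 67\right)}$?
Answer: $\frac{227052}{509855} - \frac{318 i \sqrt{59}}{509855} \approx 0.44533 - 0.0047908 i$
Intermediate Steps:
$Z = i \sqrt{59}$ ($Z = \sqrt{-38 + \left(46 - 67\right)} = \sqrt{-38 - 21} = \sqrt{-59} = i \sqrt{59} \approx 7.6811 i$)
$g{\left(q,U \right)} = \frac{U + i \sqrt{59}}{2 q}$ ($g{\left(q,U \right)} = \frac{U + i \sqrt{59}}{q + q} = \frac{U + i \sqrt{59}}{2 q}$)
$S = \frac{119}{53} + \frac{i \sqrt{59}}{318}$ ($S = 2 - \frac{\left(-30 + 108\right) + i \sqrt{59}}{2 \left(-159\right)} = 2 - \frac{1}{2} \left(- \frac{1}{159}\right) \left(78 + i \sqrt{59}\right) = 2 - \left(- \frac{13}{53} - \frac{i \sqrt{59}}{318}\right) = 2 + \left(\frac{13}{53} + \frac{i \sqrt{59}}{318}\right) = \frac{119}{53} + \frac{i \sqrt{59}}{318} \approx 2.2453 + 0.024155 i$)
$\frac{1}{S} = \frac{1}{\frac{119}{53} + \frac{i \sqrt{59}}{318}}$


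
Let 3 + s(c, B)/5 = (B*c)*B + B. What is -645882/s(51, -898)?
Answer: -645882/205628515 ≈ -0.0031410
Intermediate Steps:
s(c, B) = -15 + 5*B + 5*c*B**2 (s(c, B) = -15 + 5*((B*c)*B + B) = -15 + 5*(c*B**2 + B) = -15 + 5*(B + c*B**2) = -15 + (5*B + 5*c*B**2) = -15 + 5*B + 5*c*B**2)
-645882/s(51, -898) = -645882/(-15 + 5*(-898) + 5*51*(-898)**2) = -645882/(-15 - 4490 + 5*51*806404) = -645882/(-15 - 4490 + 205633020) = -645882/205628515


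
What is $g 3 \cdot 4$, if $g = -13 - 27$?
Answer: $-480$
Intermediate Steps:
$g = -40$ ($g = -13 - 27 = -40$)
$g 3 \cdot 4 = - 40 \cdot 3 \cdot 4 = \left(-40\right) 12 = -480$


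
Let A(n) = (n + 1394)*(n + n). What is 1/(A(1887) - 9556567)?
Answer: 1/2825927 ≈ 3.5387e-7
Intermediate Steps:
A(n) = 2*n*(1394 + n) (A(n) = (1394 + n)*(2*n) = 2*n*(1394 + n))
1/(A(1887) - 9556567) = 1/(2*1887*(1394 + 1887) - 9556567) = 1/(2*1887*3281 - 9556567) = 1/(12382494 - 9556567) = 1/2825927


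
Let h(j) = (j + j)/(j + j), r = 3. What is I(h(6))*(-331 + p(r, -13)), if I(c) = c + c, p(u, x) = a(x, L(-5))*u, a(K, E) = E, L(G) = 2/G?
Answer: -3322/5 ≈ -664.40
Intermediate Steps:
p(u, x) = -2*u/5 (p(u, x) = (2/(-5))*u = (2*(-⅕))*u = -2*u/5)
h(j) = 1 (h(j) = (2*j)/((2*j)) = (2*j)*(1/(2*j)) = 1)
I(c) = 2*c
I(h(6))*(-331 + p(r, -13)) = (2*1)*(-331 - ⅖*3) = 2*(-331 - 6/5) = 2*(-1661/5) = -3322/5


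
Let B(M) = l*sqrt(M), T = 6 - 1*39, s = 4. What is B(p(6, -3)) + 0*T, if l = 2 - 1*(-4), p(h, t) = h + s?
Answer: 6*sqrt(10) ≈ 18.974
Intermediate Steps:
p(h, t) = 4 + h (p(h, t) = h + 4 = 4 + h)
l = 6 (l = 2 + 4 = 6)
T = -33 (T = 6 - 39 = -33)
B(M) = 6*sqrt(M)
B(p(6, -3)) + 0*T = 6*sqrt(4 + 6) + 0*(-33) = 6*sqrt(10) + 0 = 6*sqrt(10)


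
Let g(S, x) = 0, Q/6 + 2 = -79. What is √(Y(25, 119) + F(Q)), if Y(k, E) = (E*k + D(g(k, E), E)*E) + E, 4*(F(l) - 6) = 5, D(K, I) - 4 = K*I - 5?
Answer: √11929/2 ≈ 54.610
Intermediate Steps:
Q = -486 (Q = -12 + 6*(-79) = -12 - 474 = -486)
D(K, I) = -1 + I*K (D(K, I) = 4 + (K*I - 5) = 4 + (I*K - 5) = 4 + (-5 + I*K) = -1 + I*K)
F(l) = 29/4 (F(l) = 6 + (¼)*5 = 6 + 5/4 = 29/4)
Y(k, E) = E*k (Y(k, E) = (E*k + (-1 + E*0)*E) + E = (E*k + (-1 + 0)*E) + E = (E*k - E) + E = (-E + E*k) + E = E*k)
√(Y(25, 119) + F(Q)) = √(119*25 + 29/4) = √(2975 + 29/4) = √(11929/4) = √11929/2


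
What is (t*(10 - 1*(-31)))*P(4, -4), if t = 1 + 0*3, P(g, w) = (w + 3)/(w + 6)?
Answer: -41/2 ≈ -20.500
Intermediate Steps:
P(g, w) = (3 + w)/(6 + w)
t = 1 (t = 1 + 0 = 1)
(t*(10 - 1*(-31)))*P(4, -4) = (1*(10 - 1*(-31)))*((3 - 4)/(6 - 4)) = (1*(10 + 31))*(-1/2) = (1*41)*((1/2)*(-1)) = 41*(-1/2) = -41/2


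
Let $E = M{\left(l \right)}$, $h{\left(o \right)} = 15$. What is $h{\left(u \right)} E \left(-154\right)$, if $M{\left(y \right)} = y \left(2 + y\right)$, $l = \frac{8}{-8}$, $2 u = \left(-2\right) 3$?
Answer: $2310$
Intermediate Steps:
$u = -3$ ($u = \frac{\left(-2\right) 3}{2} = \frac{1}{2} \left(-6\right) = -3$)
$l = -1$ ($l = 8 \left(- \frac{1}{8}\right) = -1$)
$E = -1$ ($E = - (2 - 1) = \left(-1\right) 1 = -1$)
$h{\left(u \right)} E \left(-154\right) = 15 \left(-1\right) \left(-154\right) = \left(-15\right) \left(-154\right) = 2310$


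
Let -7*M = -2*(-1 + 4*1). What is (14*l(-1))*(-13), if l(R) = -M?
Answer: 156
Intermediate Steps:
M = 6/7 (M = -(-2)*(-1 + 4*1)/7 = -(-2)*(-1 + 4)/7 = -(-2)*3/7 = -⅐*(-6) = 6/7 ≈ 0.85714)
l(R) = -6/7 (l(R) = -1*6/7 = -6/7)
(14*l(-1))*(-13) = (14*(-6/7))*(-13) = -12*(-13) = 156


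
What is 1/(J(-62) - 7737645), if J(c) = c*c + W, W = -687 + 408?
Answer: -1/7734080 ≈ -1.2930e-7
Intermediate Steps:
W = -279
J(c) = -279 + c² (J(c) = c*c - 279 = c² - 279 = -279 + c²)
1/(J(-62) - 7737645) = 1/((-279 + (-62)²) - 7737645) = 1/((-279 + 3844) - 7737645) = 1/(3565 - 7737645) = 1/(-7734080) = -1/7734080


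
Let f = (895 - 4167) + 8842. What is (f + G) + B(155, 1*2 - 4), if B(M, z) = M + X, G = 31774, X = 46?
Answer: 37545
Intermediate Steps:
f = 5570 (f = -3272 + 8842 = 5570)
B(M, z) = 46 + M (B(M, z) = M + 46 = 46 + M)
(f + G) + B(155, 1*2 - 4) = (5570 + 31774) + (46 + 155) = 37344 + 201 = 37545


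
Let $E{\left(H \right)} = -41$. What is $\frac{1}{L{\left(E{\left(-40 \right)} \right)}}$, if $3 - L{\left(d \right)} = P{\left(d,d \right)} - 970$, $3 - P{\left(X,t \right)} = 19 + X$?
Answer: $\frac{1}{948} \approx 0.0010549$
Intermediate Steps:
$P{\left(X,t \right)} = -16 - X$ ($P{\left(X,t \right)} = 3 - \left(19 + X\right) = -16 - X$)
$L{\left(d \right)} = 989 + d$ ($L{\left(d \right)} = 3 - \left(\left(-16 - d\right) - 970\right) = 3 - \left(-986 - d\right) = 3 + \left(986 + d\right) = 989 + d$)
$\frac{1}{L{\left(E{\left(-40 \right)} \right)}} = \frac{1}{989 - 41} = \frac{1}{948}$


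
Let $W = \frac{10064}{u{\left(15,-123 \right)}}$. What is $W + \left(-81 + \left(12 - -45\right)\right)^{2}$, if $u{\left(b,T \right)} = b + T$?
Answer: $\frac{13036}{27} \approx 482.81$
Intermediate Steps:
$u{\left(b,T \right)} = T + b$
$W = - \frac{2516}{27}$ ($W = \frac{10064}{-123 + 15} = \frac{10064}{-108} = 10064 \left(- \frac{1}{108}\right) = - \frac{2516}{27} \approx -93.185$)
$W + \left(-81 + \left(12 - -45\right)\right)^{2} = - \frac{2516}{27} + \left(-81 + \left(12 - -45\right)\right)^{2} = - \frac{2516}{27} + \left(-81 + \left(12 + 45\right)\right)^{2} = - \frac{2516}{27} + \left(-81 + 57\right)^{2} = - \frac{2516}{27} + \left(-24\right)^{2} = - \frac{2516}{27} + 576 = \frac{13036}{27}$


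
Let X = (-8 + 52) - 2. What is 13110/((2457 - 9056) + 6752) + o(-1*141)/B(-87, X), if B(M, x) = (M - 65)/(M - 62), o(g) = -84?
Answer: 6481/1938 ≈ 3.3442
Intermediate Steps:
X = 42 (X = 44 - 2 = 42)
B(M, x) = (-65 + M)/(-62 + M)
13110/((2457 - 9056) + 6752) + o(-1*141)/B(-87, X) = 13110/((2457 - 9056) + 6752) - 84*(-62 - 87)/(-65 - 87) = 13110/(-6599 + 6752) - 84/(-152/(-149)) = 13110/153 - 84/((-1/149*(-152))) = 13110*(1/153) - 84/152/149 = 4370/51 - 84*149/152 = 4370/51 - 3129/38 = 6481/1938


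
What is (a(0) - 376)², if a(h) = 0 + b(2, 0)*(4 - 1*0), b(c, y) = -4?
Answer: 153664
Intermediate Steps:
a(h) = -16 (a(h) = 0 - 4*(4 - 1*0) = 0 - 4*(4 + 0) = 0 - 4*4 = 0 - 16 = -16)
(a(0) - 376)² = (-16 - 376)² = (-392)² = 153664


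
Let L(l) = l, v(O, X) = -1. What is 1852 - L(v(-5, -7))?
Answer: 1853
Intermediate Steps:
1852 - L(v(-5, -7)) = 1852 - 1*(-1) = 1852 + 1 = 1853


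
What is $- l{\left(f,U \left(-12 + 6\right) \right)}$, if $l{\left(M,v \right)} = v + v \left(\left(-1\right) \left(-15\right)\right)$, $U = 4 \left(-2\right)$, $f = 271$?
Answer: $-768$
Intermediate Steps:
$U = -8$
$l{\left(M,v \right)} = 16 v$ ($l{\left(M,v \right)} = v + v 15 = v + 15 v = 16 v$)
$- l{\left(f,U \left(-12 + 6\right) \right)} = - 16 \left(- 8 \left(-12 + 6\right)\right) = - 16 \left(\left(-8\right) \left(-6\right)\right) = - 16 \cdot 48 = \left(-1\right) 768 = -768$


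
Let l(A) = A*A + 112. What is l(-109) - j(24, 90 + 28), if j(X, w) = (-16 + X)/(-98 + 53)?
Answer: 539693/45 ≈ 11993.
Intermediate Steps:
j(X, w) = 16/45 - X/45 (j(X, w) = (-16 + X)/(-45) = (-16 + X)*(-1/45) = 16/45 - X/45)
l(A) = 112 + A² (l(A) = A² + 112 = 112 + A²)
l(-109) - j(24, 90 + 28) = (112 + (-109)²) - (16/45 - 1/45*24) = (112 + 11881) - (16/45 - 8/15) = 11993 - 1*(-8/45) = 11993 + 8/45 = 539693/45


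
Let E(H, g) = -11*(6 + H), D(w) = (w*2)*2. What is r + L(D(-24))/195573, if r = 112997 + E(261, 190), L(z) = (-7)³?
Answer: 3074966291/27939 ≈ 1.1006e+5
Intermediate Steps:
D(w) = 4*w (D(w) = (2*w)*2 = 4*w)
L(z) = -343
E(H, g) = -66 - 11*H
r = 110060 (r = 112997 + (-66 - 11*261) = 112997 + (-66 - 2871) = 112997 - 2937 = 110060)
r + L(D(-24))/195573 = 110060 - 343/195573 = 110060 - 343*1/195573 = 110060 - 49/27939 = 3074966291/27939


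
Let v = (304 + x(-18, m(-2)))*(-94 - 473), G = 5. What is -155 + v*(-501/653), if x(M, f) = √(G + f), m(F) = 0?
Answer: 86255153/653 + 284067*√5/653 ≈ 1.3306e+5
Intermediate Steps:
x(M, f) = √(5 + f)
v = -172368 - 567*√5 (v = (304 + √(5 + 0))*(-94 - 473) = (304 + √5)*(-567) = -172368 - 567*√5 ≈ -1.7364e+5)
-155 + v*(-501/653) = -155 + (-172368 - 567*√5)*(-501/653) = -155 + (86356368/653 + 284067*√5/653) = 86255153/653 + 284067*√5/653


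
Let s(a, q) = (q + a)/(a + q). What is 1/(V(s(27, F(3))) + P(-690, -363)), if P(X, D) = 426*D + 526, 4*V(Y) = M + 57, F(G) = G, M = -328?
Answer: -4/616719 ≈ -6.4859e-6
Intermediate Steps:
s(a, q) = 1 (s(a, q) = (a + q)/(a + q) = 1)
V(Y) = -271/4 (V(Y) = (-328 + 57)/4 = (¼)*(-271) = -271/4)
P(X, D) = 526 + 426*D
1/(V(s(27, F(3))) + P(-690, -363)) = 1/(-271/4 + (526 + 426*(-363))) = 1/(-271/4 + (526 - 154638)) = 1/(-271/4 - 154112) = 1/(-616719/4) = -4/616719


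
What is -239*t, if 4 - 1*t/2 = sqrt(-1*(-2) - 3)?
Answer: -1912 + 478*I ≈ -1912.0 + 478.0*I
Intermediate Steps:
t = 8 - 2*I (t = 8 - 2*sqrt(-1*(-2) - 3) = 8 - 2*sqrt(2 - 3) = 8 - 2*I ≈ 8.0 - 2.0*I)
-239*t = -239*(8 - 2*I) = -1912 + 478*I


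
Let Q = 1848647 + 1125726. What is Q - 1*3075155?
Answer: -100782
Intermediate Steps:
Q = 2974373
Q - 1*3075155 = 2974373 - 1*3075155 = 2974373 - 3075155 = -100782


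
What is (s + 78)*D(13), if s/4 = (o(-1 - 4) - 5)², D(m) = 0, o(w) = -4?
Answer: 0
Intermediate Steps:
s = 324 (s = 4*(-4 - 5)² = 4*(-9)² = 4*81 = 324)
(s + 78)*D(13) = (324 + 78)*0 = 402*0 = 0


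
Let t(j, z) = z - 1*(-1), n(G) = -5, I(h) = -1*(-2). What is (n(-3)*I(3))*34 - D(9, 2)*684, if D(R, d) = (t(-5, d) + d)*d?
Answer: -7180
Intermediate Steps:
I(h) = 2
t(j, z) = 1 + z (t(j, z) = z + 1 = 1 + z)
D(R, d) = d*(1 + 2*d) (D(R, d) = ((1 + d) + d)*d = (1 + 2*d)*d = d*(1 + 2*d))
(n(-3)*I(3))*34 - D(9, 2)*684 = -5*2*34 - 2*(1 + 2*2)*684 = -10*34 - 2*(1 + 4)*684 = -340 - 2*5*684 = -340 - 10*684 = -340 - 1*6840 = -340 - 6840 = -7180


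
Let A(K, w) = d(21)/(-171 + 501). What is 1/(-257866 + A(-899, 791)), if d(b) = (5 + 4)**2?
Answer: -110/28365233 ≈ -3.8780e-6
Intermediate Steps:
d(b) = 81 (d(b) = 9**2 = 81)
A(K, w) = 27/110 (A(K, w) = 81/(-171 + 501) = 81/330 = 81*(1/330) = 27/110)
1/(-257866 + A(-899, 791)) = 1/(-257866 + 27/110) = 1/(-28365233/110) = -110/28365233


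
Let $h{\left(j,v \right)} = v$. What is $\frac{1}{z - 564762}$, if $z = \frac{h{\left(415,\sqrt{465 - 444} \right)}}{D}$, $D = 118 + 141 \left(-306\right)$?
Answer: $- \frac{348535109223136}{196839385355076733625} + \frac{43028 \sqrt{21}}{590518156065230200875} \approx -1.7707 \cdot 10^{-6}$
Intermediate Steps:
$D = -43028$ ($D = 118 - 43146 = -43028$)
$z = - \frac{\sqrt{21}}{43028}$ ($z = \frac{\sqrt{465 - 444}}{-43028} = \sqrt{21} \left(- \frac{1}{43028}\right) = - \frac{\sqrt{21}}{43028} \approx -0.0001065$)
$\frac{1}{z - 564762} = \frac{1}{- \frac{\sqrt{21}}{43028} - 564762} = \frac{1}{-564762 - \frac{\sqrt{21}}{43028}}$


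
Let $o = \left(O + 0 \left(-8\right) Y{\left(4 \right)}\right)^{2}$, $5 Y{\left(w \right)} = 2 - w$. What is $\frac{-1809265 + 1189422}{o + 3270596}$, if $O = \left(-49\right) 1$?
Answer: $- \frac{88549}{467571} \approx -0.18938$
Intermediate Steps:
$Y{\left(w \right)} = \frac{2}{5} - \frac{w}{5}$ ($Y{\left(w \right)} = \frac{2 - w}{5} = \frac{2}{5} - \frac{w}{5}$)
$O = -49$
$o = 2401$ ($o = \left(-49 + 0 \left(-8\right) \left(\frac{2}{5} - \frac{4}{5}\right)\right)^{2} = \left(-49 + 0 \left(\frac{2}{5} - \frac{4}{5}\right)\right)^{2} = \left(-49 + 0 \left(- \frac{2}{5}\right)\right)^{2} = \left(-49 + 0\right)^{2} = \left(-49\right)^{2} = 2401$)
$\frac{-1809265 + 1189422}{o + 3270596} = \frac{-1809265 + 1189422}{2401 + 3270596} = - \frac{619843}{3272997} = \left(-619843\right) \frac{1}{3272997} = - \frac{88549}{467571}$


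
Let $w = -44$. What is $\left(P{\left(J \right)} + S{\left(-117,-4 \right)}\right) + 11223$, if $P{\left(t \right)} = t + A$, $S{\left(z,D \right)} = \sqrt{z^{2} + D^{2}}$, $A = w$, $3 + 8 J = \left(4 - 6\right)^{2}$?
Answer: $\frac{89433}{8} + \sqrt{13705} \approx 11296.0$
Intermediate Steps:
$J = \frac{1}{8}$ ($J = - \frac{3}{8} + \frac{\left(4 - 6\right)^{2}}{8} = - \frac{3}{8} + \frac{\left(-2\right)^{2}}{8} = - \frac{3}{8} + \frac{1}{8} \cdot 4 = - \frac{3}{8} + \frac{1}{2} = \frac{1}{8} \approx 0.125$)
$A = -44$
$S{\left(z,D \right)} = \sqrt{D^{2} + z^{2}}$
$P{\left(t \right)} = -44 + t$ ($P{\left(t \right)} = t - 44 = -44 + t$)
$\left(P{\left(J \right)} + S{\left(-117,-4 \right)}\right) + 11223 = \left(\left(-44 + \frac{1}{8}\right) + \sqrt{\left(-4\right)^{2} + \left(-117\right)^{2}}\right) + 11223 = \left(- \frac{351}{8} + \sqrt{16 + 13689}\right) + 11223 = \left(- \frac{351}{8} + \sqrt{13705}\right) + 11223 = \frac{89433}{8} + \sqrt{13705}$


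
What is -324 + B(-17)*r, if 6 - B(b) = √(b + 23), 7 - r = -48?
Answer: 6 - 55*√6 ≈ -128.72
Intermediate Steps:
r = 55 (r = 7 - 1*(-48) = 7 + 48 = 55)
B(b) = 6 - √(23 + b) (B(b) = 6 - √(b + 23) = 6 - √(23 + b))
-324 + B(-17)*r = -324 + (6 - √(23 - 17))*55 = -324 + (6 - √6)*55 = -324 + (330 - 55*√6) = 6 - 55*√6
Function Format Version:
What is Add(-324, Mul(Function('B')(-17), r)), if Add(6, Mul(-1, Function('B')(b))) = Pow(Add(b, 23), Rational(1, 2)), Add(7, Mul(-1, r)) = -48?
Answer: Add(6, Mul(-55, Pow(6, Rational(1, 2)))) ≈ -128.72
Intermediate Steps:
r = 55 (r = Add(7, Mul(-1, -48)) = Add(7, 48) = 55)
Function('B')(b) = Add(6, Mul(-1, Pow(Add(23, b), Rational(1, 2)))) (Function('B')(b) = Add(6, Mul(-1, Pow(Add(b, 23), Rational(1, 2)))) = Add(6, Mul(-1, Pow(Add(23, b), Rational(1, 2)))))
Add(-324, Mul(Function('B')(-17), r)) = Add(-324, Mul(Add(6, Mul(-1, Pow(Add(23, -17), Rational(1, 2)))), 55)) = Add(-324, Mul(Add(6, Mul(-1, Pow(6, Rational(1, 2)))), 55)) = Add(-324, Add(330, Mul(-55, Pow(6, Rational(1, 2))))) = Add(6, Mul(-55, Pow(6, Rational(1, 2))))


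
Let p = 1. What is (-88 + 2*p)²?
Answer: 7396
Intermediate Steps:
(-88 + 2*p)² = (-88 + 2*1)² = (-88 + 2)² = (-86)² = 7396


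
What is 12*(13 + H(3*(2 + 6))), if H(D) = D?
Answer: 444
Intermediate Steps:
12*(13 + H(3*(2 + 6))) = 12*(13 + 3*(2 + 6)) = 12*(13 + 3*8) = 12*(13 + 24) = 12*37 = 444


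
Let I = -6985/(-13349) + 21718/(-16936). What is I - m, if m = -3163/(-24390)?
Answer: -1225197958703/1378514653740 ≈ -0.88878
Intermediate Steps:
m = 3163/24390 (m = -3163*(-1/24390) = 3163/24390 ≈ 0.12968)
I = -85807811/113039332 (I = -6985*(-1/13349) + 21718*(-1/16936) = 6985/13349 - 10859/8468 = -85807811/113039332 ≈ -0.75910)
I - m = -85807811/113039332 - 1*3163/24390 = -85807811/113039332 - 3163/24390 = -1225197958703/1378514653740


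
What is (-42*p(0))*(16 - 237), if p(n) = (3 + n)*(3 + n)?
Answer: 83538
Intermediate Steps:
p(n) = (3 + n)²
(-42*p(0))*(16 - 237) = (-42*(3 + 0)²)*(16 - 237) = -42*3²*(-221) = -42*9*(-221) = -378*(-221) = 83538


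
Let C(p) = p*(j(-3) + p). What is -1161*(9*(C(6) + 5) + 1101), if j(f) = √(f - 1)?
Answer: -1706670 - 125388*I ≈ -1.7067e+6 - 1.2539e+5*I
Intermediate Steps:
j(f) = √(-1 + f)
C(p) = p*(p + 2*I) (C(p) = p*(√(-1 - 3) + p) = p*(√(-4) + p) = p*(2*I + p) = p*(p + 2*I))
-1161*(9*(C(6) + 5) + 1101) = -1161*(9*(6*(6 + 2*I) + 5) + 1101) = -1161*(9*((36 + 12*I) + 5) + 1101) = -1161*(9*(41 + 12*I) + 1101) = -1161*((369 + 108*I) + 1101) = -1161*(1470 + 108*I) = -1706670 - 125388*I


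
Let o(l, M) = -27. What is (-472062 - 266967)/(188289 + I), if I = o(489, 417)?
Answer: -246343/62754 ≈ -3.9255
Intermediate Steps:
I = -27
(-472062 - 266967)/(188289 + I) = (-472062 - 266967)/(188289 - 27) = -739029/188262 = -739029*1/188262 = -246343/62754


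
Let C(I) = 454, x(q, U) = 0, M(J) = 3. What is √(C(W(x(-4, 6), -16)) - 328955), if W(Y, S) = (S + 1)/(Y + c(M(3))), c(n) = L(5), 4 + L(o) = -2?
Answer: I*√328501 ≈ 573.15*I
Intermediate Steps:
L(o) = -6 (L(o) = -4 - 2 = -6)
c(n) = -6
W(Y, S) = (1 + S)/(-6 + Y) (W(Y, S) = (S + 1)/(Y - 6) = (1 + S)/(-6 + Y))
√(C(W(x(-4, 6), -16)) - 328955) = √(454 - 328955) = √(-328501) = I*√328501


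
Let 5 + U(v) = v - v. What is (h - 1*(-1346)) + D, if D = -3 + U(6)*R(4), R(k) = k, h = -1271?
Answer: 52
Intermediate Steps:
U(v) = -5 (U(v) = -5 + (v - v) = -5 + 0 = -5)
D = -23 (D = -3 - 5*4 = -3 - 20 = -23)
(h - 1*(-1346)) + D = (-1271 - 1*(-1346)) - 23 = (-1271 + 1346) - 23 = 75 - 23 = 52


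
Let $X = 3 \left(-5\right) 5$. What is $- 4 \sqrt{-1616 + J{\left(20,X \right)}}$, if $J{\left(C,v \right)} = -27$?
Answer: $- 4 i \sqrt{1643} \approx - 162.14 i$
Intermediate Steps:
$X = -75$ ($X = \left(-15\right) 5 = -75$)
$- 4 \sqrt{-1616 + J{\left(20,X \right)}} = - 4 \sqrt{-1616 - 27} = - 4 \sqrt{-1643} = - 4 i \sqrt{1643}$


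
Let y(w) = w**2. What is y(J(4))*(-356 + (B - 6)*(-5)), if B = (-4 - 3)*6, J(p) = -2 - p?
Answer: -4176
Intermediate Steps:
B = -42 (B = -7*6 = -42)
y(J(4))*(-356 + (B - 6)*(-5)) = (-2 - 1*4)**2*(-356 + (-42 - 6)*(-5)) = (-2 - 4)**2*(-356 - 48*(-5)) = (-6)**2*(-356 + 240) = 36*(-116) = -4176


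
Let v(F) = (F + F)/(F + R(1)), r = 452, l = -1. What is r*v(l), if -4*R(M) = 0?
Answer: 904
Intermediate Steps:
R(M) = 0 (R(M) = -¼*0 = 0)
v(F) = 2 (v(F) = (F + F)/(F + 0) = (2*F)/F = 2)
r*v(l) = 452*2 = 904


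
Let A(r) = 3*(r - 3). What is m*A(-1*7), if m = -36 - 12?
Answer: 1440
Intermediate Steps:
A(r) = -9 + 3*r (A(r) = 3*(-3 + r) = -9 + 3*r)
m = -48
m*A(-1*7) = -48*(-9 + 3*(-1*7)) = -48*(-9 + 3*(-7)) = -48*(-9 - 21) = -48*(-30) = 1440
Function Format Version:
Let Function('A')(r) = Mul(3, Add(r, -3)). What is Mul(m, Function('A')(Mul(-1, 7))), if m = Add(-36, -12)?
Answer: 1440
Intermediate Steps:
Function('A')(r) = Add(-9, Mul(3, r)) (Function('A')(r) = Mul(3, Add(-3, r)) = Add(-9, Mul(3, r)))
m = -48
Mul(m, Function('A')(Mul(-1, 7))) = Mul(-48, Add(-9, Mul(3, Mul(-1, 7)))) = Mul(-48, Add(-9, Mul(3, -7))) = Mul(-48, Add(-9, -21)) = Mul(-48, -30) = 1440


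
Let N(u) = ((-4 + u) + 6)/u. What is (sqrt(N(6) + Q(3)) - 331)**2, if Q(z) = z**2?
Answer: (993 - sqrt(93))**2/9 ≈ 1.0744e+5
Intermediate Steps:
N(u) = (2 + u)/u
(sqrt(N(6) + Q(3)) - 331)**2 = (sqrt((2 + 6)/6 + 3**2) - 331)**2 = (sqrt((1/6)*8 + 9) - 331)**2 = (sqrt(4/3 + 9) - 331)**2 = (sqrt(31/3) - 331)**2 = (sqrt(93)/3 - 331)**2 = (-331 + sqrt(93)/3)**2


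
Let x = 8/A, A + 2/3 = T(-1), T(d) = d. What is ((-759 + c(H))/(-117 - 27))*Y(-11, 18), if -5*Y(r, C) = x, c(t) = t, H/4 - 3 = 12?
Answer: 233/50 ≈ 4.6600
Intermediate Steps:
H = 60 (H = 12 + 4*12 = 12 + 48 = 60)
A = -5/3 (A = -⅔ - 1 = -5/3 ≈ -1.6667)
x = -24/5 (x = 8/(-5/3) = 8*(-⅗) = -24/5 ≈ -4.8000)
Y(r, C) = 24/25 (Y(r, C) = -⅕*(-24/5) = 24/25)
((-759 + c(H))/(-117 - 27))*Y(-11, 18) = ((-759 + 60)/(-117 - 27))*(24/25) = -699/(-144)*(24/25) = -699*(-1/144)*(24/25) = (233/48)*(24/25) = 233/50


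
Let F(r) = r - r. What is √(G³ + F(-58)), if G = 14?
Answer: 14*√14 ≈ 52.383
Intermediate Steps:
F(r) = 0
√(G³ + F(-58)) = √(14³ + 0) = √(2744 + 0) = √2744 = 14*√14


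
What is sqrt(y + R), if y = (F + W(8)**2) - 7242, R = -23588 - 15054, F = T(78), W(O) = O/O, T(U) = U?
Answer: I*sqrt(45805) ≈ 214.02*I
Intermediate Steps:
W(O) = 1
F = 78
R = -38642
y = -7163 (y = (78 + 1**2) - 7242 = (78 + 1) - 7242 = 79 - 7242 = -7163)
sqrt(y + R) = sqrt(-7163 - 38642) = sqrt(-45805) = I*sqrt(45805)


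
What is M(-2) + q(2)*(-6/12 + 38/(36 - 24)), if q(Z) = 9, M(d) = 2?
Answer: 26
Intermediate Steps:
M(-2) + q(2)*(-6/12 + 38/(36 - 24)) = 2 + 9*(-6/12 + 38/(36 - 24)) = 2 + 9*(-6*1/12 + 38/12) = 2 + 9*(-1/2 + 38*(1/12)) = 2 + 9*(-1/2 + 19/6) = 2 + 9*(8/3) = 2 + 24 = 26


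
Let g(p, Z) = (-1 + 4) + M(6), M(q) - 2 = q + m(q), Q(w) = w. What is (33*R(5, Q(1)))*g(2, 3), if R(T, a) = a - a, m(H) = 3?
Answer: 0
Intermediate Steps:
R(T, a) = 0
M(q) = 5 + q (M(q) = 2 + (q + 3) = 2 + (3 + q) = 5 + q)
g(p, Z) = 14 (g(p, Z) = (-1 + 4) + (5 + 6) = 3 + 11 = 14)
(33*R(5, Q(1)))*g(2, 3) = (33*0)*14 = 0*14 = 0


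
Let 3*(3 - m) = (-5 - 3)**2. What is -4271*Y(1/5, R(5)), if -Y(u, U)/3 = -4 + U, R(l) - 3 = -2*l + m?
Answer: -375848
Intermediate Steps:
m = -55/3 (m = 3 - (-5 - 3)**2/3 = 3 - 1/3*(-8)**2 = 3 - 1/3*64 = 3 - 64/3 = -55/3 ≈ -18.333)
R(l) = -46/3 - 2*l (R(l) = 3 + (-2*l - 55/3) = 3 + (-55/3 - 2*l) = -46/3 - 2*l)
Y(u, U) = 12 - 3*U (Y(u, U) = -3*(-4 + U) = 12 - 3*U)
-4271*Y(1/5, R(5)) = -4271*(12 - 3*(-46/3 - 2*5)) = -4271*(12 - 3*(-46/3 - 10)) = -4271*(12 - 3*(-76/3)) = -4271*(12 + 76) = -4271*88 = -375848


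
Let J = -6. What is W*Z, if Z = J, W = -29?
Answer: 174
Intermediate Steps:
Z = -6
W*Z = -29*(-6) = 174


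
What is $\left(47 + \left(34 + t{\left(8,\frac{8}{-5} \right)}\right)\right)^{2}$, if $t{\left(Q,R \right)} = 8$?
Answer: $7921$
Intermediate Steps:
$\left(47 + \left(34 + t{\left(8,\frac{8}{-5} \right)}\right)\right)^{2} = \left(47 + \left(34 + 8\right)\right)^{2} = \left(47 + 42\right)^{2} = 89^{2} = 7921$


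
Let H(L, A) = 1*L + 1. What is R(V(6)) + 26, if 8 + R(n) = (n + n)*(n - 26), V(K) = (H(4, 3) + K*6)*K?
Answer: 108258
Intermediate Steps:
H(L, A) = 1 + L (H(L, A) = L + 1 = 1 + L)
V(K) = K*(5 + 6*K) (V(K) = ((1 + 4) + K*6)*K = (5 + 6*K)*K = K*(5 + 6*K))
R(n) = -8 + 2*n*(-26 + n) (R(n) = -8 + (n + n)*(n - 26) = -8 + (2*n)*(-26 + n) = -8 + 2*n*(-26 + n))
R(V(6)) + 26 = (-8 - 312*(5 + 6*6) + 2*(6*(5 + 6*6))**2) + 26 = (-8 - 312*(5 + 36) + 2*(6*(5 + 36))**2) + 26 = (-8 - 312*41 + 2*(6*41)**2) + 26 = (-8 - 52*246 + 2*246**2) + 26 = (-8 - 12792 + 2*60516) + 26 = (-8 - 12792 + 121032) + 26 = 108232 + 26 = 108258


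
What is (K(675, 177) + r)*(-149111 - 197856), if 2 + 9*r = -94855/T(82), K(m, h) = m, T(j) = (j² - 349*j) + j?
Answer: -15331214668559/65436 ≈ -2.3429e+8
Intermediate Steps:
T(j) = j² - 348*j
r = 17077/65436 (r = -2/9 + (-94855*1/(82*(-348 + 82)))/9 = -2/9 + (-94855/(82*(-266)))/9 = -2/9 + (-94855/(-21812))/9 = -2/9 + (-94855*(-1/21812))/9 = -2/9 + (⅑)*(94855/21812) = -2/9 + 94855/196308 = 17077/65436 ≈ 0.26097)
(K(675, 177) + r)*(-149111 - 197856) = (675 + 17077/65436)*(-149111 - 197856) = (44186377/65436)*(-346967) = -15331214668559/65436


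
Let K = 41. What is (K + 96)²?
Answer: 18769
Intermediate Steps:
(K + 96)² = (41 + 96)² = 137² = 18769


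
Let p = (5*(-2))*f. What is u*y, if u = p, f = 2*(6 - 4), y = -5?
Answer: 200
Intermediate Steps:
f = 4 (f = 2*2 = 4)
p = -40 (p = (5*(-2))*4 = -10*4 = -40)
u = -40
u*y = -40*(-5) = 200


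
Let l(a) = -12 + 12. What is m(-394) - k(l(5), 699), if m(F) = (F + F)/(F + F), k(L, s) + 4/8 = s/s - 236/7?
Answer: 479/14 ≈ 34.214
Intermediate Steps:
l(a) = 0
k(L, s) = -465/14 (k(L, s) = -½ + (s/s - 236/7) = -½ + (1 - 236*⅐) = -½ + (1 - 236/7) = -½ - 229/7 = -465/14)
m(F) = 1 (m(F) = (2*F)/((2*F)) = (2*F)*(1/(2*F)) = 1)
m(-394) - k(l(5), 699) = 1 - 1*(-465/14) = 1 + 465/14 = 479/14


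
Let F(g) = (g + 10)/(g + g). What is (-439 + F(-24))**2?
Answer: 110859841/576 ≈ 1.9247e+5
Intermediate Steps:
F(g) = (10 + g)/(2*g) (F(g) = (10 + g)/((2*g)) = (10 + g)*(1/(2*g)) = (10 + g)/(2*g))
(-439 + F(-24))**2 = (-439 + (1/2)*(10 - 24)/(-24))**2 = (-439 + (1/2)*(-1/24)*(-14))**2 = (-439 + 7/24)**2 = (-10529/24)**2 = 110859841/576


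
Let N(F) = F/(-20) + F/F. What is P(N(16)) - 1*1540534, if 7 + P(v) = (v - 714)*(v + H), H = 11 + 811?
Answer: -53185684/25 ≈ -2.1274e+6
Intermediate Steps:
H = 822
N(F) = 1 - F/20 (N(F) = F*(-1/20) + 1 = -F/20 + 1 = 1 - F/20)
P(v) = -7 + (-714 + v)*(822 + v) (P(v) = -7 + (v - 714)*(v + 822) = -7 + (-714 + v)*(822 + v))
P(N(16)) - 1*1540534 = (-586915 + (1 - 1/20*16)**2 + 108*(1 - 1/20*16)) - 1*1540534 = (-586915 + (1 - 4/5)**2 + 108*(1 - 4/5)) - 1540534 = (-586915 + (1/5)**2 + 108*(1/5)) - 1540534 = (-586915 + 1/25 + 108/5) - 1540534 = -14672334/25 - 1540534 = -53185684/25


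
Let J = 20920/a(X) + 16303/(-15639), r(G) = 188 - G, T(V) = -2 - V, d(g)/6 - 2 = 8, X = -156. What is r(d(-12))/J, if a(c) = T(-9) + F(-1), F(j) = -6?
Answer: 2001792/327151577 ≈ 0.0061188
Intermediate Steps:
d(g) = 60 (d(g) = 12 + 6*8 = 12 + 48 = 60)
a(c) = 1 (a(c) = (-2 - 1*(-9)) - 6 = (-2 + 9) - 6 = 7 - 6 = 1)
J = 327151577/15639 (J = 20920/1 + 16303/(-15639) = 20920*1 + 16303*(-1/15639) = 20920 - 16303/15639 = 327151577/15639 ≈ 20919.)
r(d(-12))/J = (188 - 1*60)/(327151577/15639) = (188 - 60)*(15639/327151577) = 128*(15639/327151577) = 2001792/327151577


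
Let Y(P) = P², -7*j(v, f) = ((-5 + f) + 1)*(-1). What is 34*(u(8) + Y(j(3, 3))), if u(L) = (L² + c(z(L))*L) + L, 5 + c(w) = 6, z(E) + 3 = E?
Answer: 133314/49 ≈ 2720.7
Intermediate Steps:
z(E) = -3 + E
c(w) = 1 (c(w) = -5 + 6 = 1)
j(v, f) = -4/7 + f/7 (j(v, f) = -((-5 + f) + 1)*(-1)/7 = -(-4 + f)*(-1)/7 = -(4 - f)/7 = -4/7 + f/7)
u(L) = L² + 2*L (u(L) = (L² + 1*L) + L = (L² + L) + L = (L + L²) + L = L² + 2*L)
34*(u(8) + Y(j(3, 3))) = 34*(8*(2 + 8) + (-4/7 + (⅐)*3)²) = 34*(8*10 + (-4/7 + 3/7)²) = 34*(80 + (-⅐)²) = 34*(80 + 1/49) = 34*(3921/49) = 133314/49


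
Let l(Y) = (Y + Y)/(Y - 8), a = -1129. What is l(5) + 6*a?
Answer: -20332/3 ≈ -6777.3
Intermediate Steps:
l(Y) = 2*Y/(-8 + Y) (l(Y) = (2*Y)/(-8 + Y) = 2*Y/(-8 + Y))
l(5) + 6*a = 2*5/(-8 + 5) + 6*(-1129) = 2*5/(-3) - 6774 = 2*5*(-1/3) - 6774 = -10/3 - 6774 = -20332/3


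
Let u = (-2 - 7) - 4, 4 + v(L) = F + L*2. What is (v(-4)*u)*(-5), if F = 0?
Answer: -780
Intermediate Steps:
v(L) = -4 + 2*L (v(L) = -4 + (0 + L*2) = -4 + (0 + 2*L) = -4 + 2*L)
u = -13 (u = -9 - 4 = -13)
(v(-4)*u)*(-5) = ((-4 + 2*(-4))*(-13))*(-5) = ((-4 - 8)*(-13))*(-5) = -12*(-13)*(-5) = 156*(-5) = -780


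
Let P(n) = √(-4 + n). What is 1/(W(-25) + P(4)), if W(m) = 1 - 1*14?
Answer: -1/13 ≈ -0.076923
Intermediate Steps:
W(m) = -13 (W(m) = 1 - 14 = -13)
1/(W(-25) + P(4)) = 1/(-13 + √(-4 + 4)) = 1/(-13 + √0) = 1/(-13 + 0) = 1/(-13) = -1/13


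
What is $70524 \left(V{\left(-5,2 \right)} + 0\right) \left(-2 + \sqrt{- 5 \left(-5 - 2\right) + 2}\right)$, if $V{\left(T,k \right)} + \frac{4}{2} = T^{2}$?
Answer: $-3244104 + 1622052 \sqrt{37} \approx 6.6225 \cdot 10^{6}$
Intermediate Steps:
$V{\left(T,k \right)} = -2 + T^{2}$
$70524 \left(V{\left(-5,2 \right)} + 0\right) \left(-2 + \sqrt{- 5 \left(-5 - 2\right) + 2}\right) = 70524 \left(\left(-2 + \left(-5\right)^{2}\right) + 0\right) \left(-2 + \sqrt{- 5 \left(-5 - 2\right) + 2}\right) = 70524 \left(\left(-2 + 25\right) + 0\right) \left(-2 + \sqrt{\left(-5\right) \left(-7\right) + 2}\right) = 70524 \left(23 + 0\right) \left(-2 + \sqrt{35 + 2}\right) = 70524 \cdot 23 \left(-2 + \sqrt{37}\right) = 70524 \left(-46 + 23 \sqrt{37}\right) = -3244104 + 1622052 \sqrt{37}$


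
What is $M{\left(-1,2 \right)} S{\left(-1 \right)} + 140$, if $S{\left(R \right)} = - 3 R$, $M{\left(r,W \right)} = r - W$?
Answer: $131$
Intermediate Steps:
$M{\left(-1,2 \right)} S{\left(-1 \right)} + 140 = \left(-1 - 2\right) \left(\left(-3\right) \left(-1\right)\right) + 140 = \left(-1 - 2\right) 3 + 140 = \left(-3\right) 3 + 140 = -9 + 140 = 131$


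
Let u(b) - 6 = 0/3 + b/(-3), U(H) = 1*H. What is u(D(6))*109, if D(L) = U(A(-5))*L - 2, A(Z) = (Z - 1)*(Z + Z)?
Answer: -37060/3 ≈ -12353.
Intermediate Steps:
A(Z) = 2*Z*(-1 + Z) (A(Z) = (-1 + Z)*(2*Z) = 2*Z*(-1 + Z))
U(H) = H
D(L) = -2 + 60*L (D(L) = (2*(-5)*(-1 - 5))*L - 2 = (2*(-5)*(-6))*L - 2 = 60*L - 2 = -2 + 60*L)
u(b) = 6 - b/3 (u(b) = 6 + (0/3 + b/(-3)) = 6 + (0*(1/3) + b*(-1/3)) = 6 + (0 - b/3) = 6 - b/3)
u(D(6))*109 = (6 - (-2 + 60*6)/3)*109 = (6 - (-2 + 360)/3)*109 = (6 - 1/3*358)*109 = (6 - 358/3)*109 = -340/3*109 = -37060/3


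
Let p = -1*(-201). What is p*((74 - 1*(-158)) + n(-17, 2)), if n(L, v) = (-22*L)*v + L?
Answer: 193563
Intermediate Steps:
n(L, v) = L - 22*L*v (n(L, v) = -22*L*v + L = L - 22*L*v)
p = 201
p*((74 - 1*(-158)) + n(-17, 2)) = 201*((74 - 1*(-158)) - 17*(1 - 22*2)) = 201*((74 + 158) - 17*(1 - 44)) = 201*(232 - 17*(-43)) = 201*(232 + 731) = 201*963 = 193563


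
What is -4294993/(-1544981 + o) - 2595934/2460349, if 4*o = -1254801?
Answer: 22968671522078/18292018219025 ≈ 1.2557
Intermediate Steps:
o = -1254801/4 (o = (1/4)*(-1254801) = -1254801/4 ≈ -3.1370e+5)
-4294993/(-1544981 + o) - 2595934/2460349 = -4294993/(-1544981 - 1254801/4) - 2595934/2460349 = -4294993/(-7434725/4) - 2595934*1/2460349 = -4294993*(-4/7434725) - 2595934/2460349 = 17179972/7434725 - 2595934/2460349 = 22968671522078/18292018219025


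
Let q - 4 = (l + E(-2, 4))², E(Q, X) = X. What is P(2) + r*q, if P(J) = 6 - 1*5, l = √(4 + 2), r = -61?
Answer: -1585 - 488*√6 ≈ -2780.4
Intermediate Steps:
l = √6 ≈ 2.4495
q = 4 + (4 + √6)² (q = 4 + (√6 + 4)² = 4 + (4 + √6)² ≈ 45.596)
P(J) = 1 (P(J) = 6 - 5 = 1)
P(2) + r*q = 1 - 61*(26 + 8*√6) = 1 + (-1586 - 488*√6) = -1585 - 488*√6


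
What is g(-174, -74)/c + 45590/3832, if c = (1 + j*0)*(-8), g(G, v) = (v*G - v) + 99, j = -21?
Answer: -6204881/3832 ≈ -1619.2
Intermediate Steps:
g(G, v) = 99 - v + G*v (g(G, v) = (G*v - v) + 99 = (-v + G*v) + 99 = 99 - v + G*v)
c = -8 (c = (1 - 21*0)*(-8) = (1 + 0)*(-8) = 1*(-8) = -8)
g(-174, -74)/c + 45590/3832 = (99 - 1*(-74) - 174*(-74))/(-8) + 45590/3832 = (99 + 74 + 12876)*(-⅛) + 45590*(1/3832) = 13049*(-⅛) + 22795/1916 = -13049/8 + 22795/1916 = -6204881/3832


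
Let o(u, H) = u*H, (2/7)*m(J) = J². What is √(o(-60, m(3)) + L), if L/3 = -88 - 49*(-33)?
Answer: √2697 ≈ 51.933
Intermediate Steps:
m(J) = 7*J²/2
L = 4587 (L = 3*(-88 - 49*(-33)) = 3*(-88 + 1617) = 3*1529 = 4587)
o(u, H) = H*u
√(o(-60, m(3)) + L) = √(((7/2)*3²)*(-60) + 4587) = √(((7/2)*9)*(-60) + 4587) = √((63/2)*(-60) + 4587) = √(-1890 + 4587) = √2697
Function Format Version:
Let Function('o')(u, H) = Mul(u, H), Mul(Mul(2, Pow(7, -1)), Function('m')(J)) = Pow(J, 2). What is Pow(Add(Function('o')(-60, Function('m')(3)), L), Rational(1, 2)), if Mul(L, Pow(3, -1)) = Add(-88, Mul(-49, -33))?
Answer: Pow(2697, Rational(1, 2)) ≈ 51.933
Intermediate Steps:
Function('m')(J) = Mul(Rational(7, 2), Pow(J, 2))
L = 4587 (L = Mul(3, Add(-88, Mul(-49, -33))) = Mul(3, Add(-88, 1617)) = Mul(3, 1529) = 4587)
Function('o')(u, H) = Mul(H, u)
Pow(Add(Function('o')(-60, Function('m')(3)), L), Rational(1, 2)) = Pow(Add(Mul(Mul(Rational(7, 2), Pow(3, 2)), -60), 4587), Rational(1, 2)) = Pow(Add(Mul(Mul(Rational(7, 2), 9), -60), 4587), Rational(1, 2)) = Pow(Add(Mul(Rational(63, 2), -60), 4587), Rational(1, 2)) = Pow(Add(-1890, 4587), Rational(1, 2)) = Pow(2697, Rational(1, 2))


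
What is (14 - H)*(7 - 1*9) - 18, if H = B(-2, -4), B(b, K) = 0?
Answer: -46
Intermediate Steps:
H = 0
(14 - H)*(7 - 1*9) - 18 = (14 - 1*0)*(7 - 1*9) - 18 = (14 + 0)*(7 - 9) - 18 = 14*(-2) - 18 = -28 - 18 = -46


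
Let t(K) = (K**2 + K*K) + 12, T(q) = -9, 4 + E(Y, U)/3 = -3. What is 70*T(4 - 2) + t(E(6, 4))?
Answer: 264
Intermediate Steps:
E(Y, U) = -21 (E(Y, U) = -12 + 3*(-3) = -12 - 9 = -21)
t(K) = 12 + 2*K**2 (t(K) = (K**2 + K**2) + 12 = 2*K**2 + 12 = 12 + 2*K**2)
70*T(4 - 2) + t(E(6, 4)) = 70*(-9) + (12 + 2*(-21)**2) = -630 + (12 + 2*441) = -630 + (12 + 882) = -630 + 894 = 264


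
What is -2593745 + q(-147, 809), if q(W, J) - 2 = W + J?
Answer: -2593081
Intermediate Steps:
q(W, J) = 2 + J + W (q(W, J) = 2 + (W + J) = 2 + (J + W) = 2 + J + W)
-2593745 + q(-147, 809) = -2593745 + (2 + 809 - 147) = -2593745 + 664 = -2593081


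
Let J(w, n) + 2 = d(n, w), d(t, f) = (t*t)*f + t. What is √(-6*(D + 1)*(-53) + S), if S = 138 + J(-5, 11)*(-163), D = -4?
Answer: 2*√24083 ≈ 310.37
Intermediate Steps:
d(t, f) = t + f*t² (d(t, f) = t²*f + t = f*t² + t = t + f*t²)
J(w, n) = -2 + n*(1 + n*w) (J(w, n) = -2 + n*(1 + w*n) = -2 + n*(1 + n*w))
S = 97286 (S = 138 + (-2 + 11*(1 + 11*(-5)))*(-163) = 138 + (-2 + 11*(1 - 55))*(-163) = 138 + (-2 + 11*(-54))*(-163) = 138 + (-2 - 594)*(-163) = 138 - 596*(-163) = 138 + 97148 = 97286)
√(-6*(D + 1)*(-53) + S) = √(-6*(-4 + 1)*(-53) + 97286) = √(-6*(-3)*(-53) + 97286) = √(18*(-53) + 97286) = √(-954 + 97286) = √96332 = 2*√24083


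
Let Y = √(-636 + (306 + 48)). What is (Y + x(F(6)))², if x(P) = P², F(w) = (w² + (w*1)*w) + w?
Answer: (6084 + I*√282)² ≈ 3.7015e+7 + 2.043e+5*I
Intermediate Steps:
F(w) = w + 2*w² (F(w) = (w² + w*w) + w = (w² + w²) + w = 2*w² + w = w + 2*w²)
Y = I*√282 (Y = √(-636 + 354) = √(-282) = I*√282 ≈ 16.793*I)
(Y + x(F(6)))² = (I*√282 + (6*(1 + 2*6))²)² = (I*√282 + (6*(1 + 12))²)² = (I*√282 + (6*13)²)² = (I*√282 + 78²)² = (I*√282 + 6084)² = (6084 + I*√282)²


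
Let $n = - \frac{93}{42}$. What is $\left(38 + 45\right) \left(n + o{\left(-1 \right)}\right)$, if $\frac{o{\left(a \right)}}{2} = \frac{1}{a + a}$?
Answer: $- \frac{3735}{14} \approx -266.79$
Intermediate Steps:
$o{\left(a \right)} = \frac{1}{a}$ ($o{\left(a \right)} = \frac{2}{a + a} = \frac{2}{2 a} = 2 \frac{1}{2 a} = \frac{1}{a}$)
$n = - \frac{31}{14}$ ($n = \left(-93\right) \frac{1}{42} = - \frac{31}{14} \approx -2.2143$)
$\left(38 + 45\right) \left(n + o{\left(-1 \right)}\right) = \left(38 + 45\right) \left(- \frac{31}{14} + \frac{1}{-1}\right) = 83 \left(- \frac{31}{14} - 1\right) = 83 \left(- \frac{45}{14}\right) = - \frac{3735}{14}$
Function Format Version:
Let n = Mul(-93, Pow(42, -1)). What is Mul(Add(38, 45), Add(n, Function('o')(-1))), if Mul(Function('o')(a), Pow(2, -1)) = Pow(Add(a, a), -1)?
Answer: Rational(-3735, 14) ≈ -266.79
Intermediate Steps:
Function('o')(a) = Pow(a, -1) (Function('o')(a) = Mul(2, Pow(Add(a, a), -1)) = Mul(2, Pow(Mul(2, a), -1)) = Mul(2, Mul(Rational(1, 2), Pow(a, -1))) = Pow(a, -1))
n = Rational(-31, 14) (n = Mul(-93, Rational(1, 42)) = Rational(-31, 14) ≈ -2.2143)
Mul(Add(38, 45), Add(n, Function('o')(-1))) = Mul(Add(38, 45), Add(Rational(-31, 14), Pow(-1, -1))) = Mul(83, Add(Rational(-31, 14), -1)) = Mul(83, Rational(-45, 14)) = Rational(-3735, 14)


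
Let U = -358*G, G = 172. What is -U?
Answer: 61576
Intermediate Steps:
U = -61576 (U = -358*172 = -61576)
-U = -1*(-61576) = 61576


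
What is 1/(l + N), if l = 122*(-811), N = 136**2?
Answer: -1/80446 ≈ -1.2431e-5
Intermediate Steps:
N = 18496
l = -98942
1/(l + N) = 1/(-98942 + 18496) = 1/(-80446) = -1/80446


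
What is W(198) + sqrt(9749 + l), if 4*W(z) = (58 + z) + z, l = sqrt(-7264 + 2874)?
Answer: 227/2 + sqrt(9749 + I*sqrt(4390)) ≈ 212.24 + 0.33552*I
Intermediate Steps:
l = I*sqrt(4390) (l = sqrt(-4390) = I*sqrt(4390) ≈ 66.257*I)
W(z) = 29/2 + z/2 (W(z) = ((58 + z) + z)/4 = (58 + 2*z)/4 = 29/2 + z/2)
W(198) + sqrt(9749 + l) = (29/2 + (1/2)*198) + sqrt(9749 + I*sqrt(4390)) = (29/2 + 99) + sqrt(9749 + I*sqrt(4390)) = 227/2 + sqrt(9749 + I*sqrt(4390))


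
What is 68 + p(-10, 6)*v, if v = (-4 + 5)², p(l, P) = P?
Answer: 74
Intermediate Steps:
v = 1 (v = 1² = 1)
68 + p(-10, 6)*v = 68 + 6*1 = 68 + 6 = 74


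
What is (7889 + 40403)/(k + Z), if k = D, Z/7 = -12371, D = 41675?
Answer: -24146/22461 ≈ -1.0750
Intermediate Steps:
Z = -86597 (Z = 7*(-12371) = -86597)
k = 41675
(7889 + 40403)/(k + Z) = (7889 + 40403)/(41675 - 86597) = 48292/(-44922) = 48292*(-1/44922) = -24146/22461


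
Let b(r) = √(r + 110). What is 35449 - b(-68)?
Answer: 35449 - √42 ≈ 35443.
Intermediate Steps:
b(r) = √(110 + r)
35449 - b(-68) = 35449 - √(110 - 68) = 35449 - √42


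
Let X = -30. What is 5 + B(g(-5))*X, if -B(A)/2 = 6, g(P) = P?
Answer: 365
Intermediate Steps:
B(A) = -12 (B(A) = -2*6 = -12)
5 + B(g(-5))*X = 5 - 12*(-30) = 5 + 360 = 365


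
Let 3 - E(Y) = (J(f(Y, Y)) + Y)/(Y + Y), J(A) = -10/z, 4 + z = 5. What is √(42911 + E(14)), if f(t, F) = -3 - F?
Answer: √2102779/7 ≈ 207.16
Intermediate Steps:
z = 1 (z = -4 + 5 = 1)
J(A) = -10 (J(A) = -10/1 = -10*1 = -10)
E(Y) = 3 - (-10 + Y)/(2*Y) (E(Y) = 3 - (-10 + Y)/(Y + Y) = 3 - (-10 + Y)/(2*Y))
√(42911 + E(14)) = √(42911 + (5/2 + 5/14)) = √(42911 + 20/7) = √(300397/7) = √2102779/7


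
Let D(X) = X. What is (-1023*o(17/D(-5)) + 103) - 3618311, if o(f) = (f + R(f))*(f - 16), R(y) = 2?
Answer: -91149817/25 ≈ -3.6460e+6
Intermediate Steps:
o(f) = (-16 + f)*(2 + f) (o(f) = (f + 2)*(f - 16) = (2 + f)*(-16 + f) = (-16 + f)*(2 + f))
(-1023*o(17/D(-5)) + 103) - 3618311 = (-1023*(-32 + (17/(-5))² - 238/(-5)) + 103) - 3618311 = (-1023*(-32 + (17*(-⅕))² - 238*(-1)/5) + 103) - 3618311 = (-1023*(-32 + (-17/5)² - 14*(-17/5)) + 103) - 3618311 = (-1023*(-32 + 289/25 + 238/5) + 103) - 3618311 = (-1023*679/25 + 103) - 3618311 = (-694617/25 + 103) - 3618311 = -692042/25 - 3618311 = -91149817/25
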